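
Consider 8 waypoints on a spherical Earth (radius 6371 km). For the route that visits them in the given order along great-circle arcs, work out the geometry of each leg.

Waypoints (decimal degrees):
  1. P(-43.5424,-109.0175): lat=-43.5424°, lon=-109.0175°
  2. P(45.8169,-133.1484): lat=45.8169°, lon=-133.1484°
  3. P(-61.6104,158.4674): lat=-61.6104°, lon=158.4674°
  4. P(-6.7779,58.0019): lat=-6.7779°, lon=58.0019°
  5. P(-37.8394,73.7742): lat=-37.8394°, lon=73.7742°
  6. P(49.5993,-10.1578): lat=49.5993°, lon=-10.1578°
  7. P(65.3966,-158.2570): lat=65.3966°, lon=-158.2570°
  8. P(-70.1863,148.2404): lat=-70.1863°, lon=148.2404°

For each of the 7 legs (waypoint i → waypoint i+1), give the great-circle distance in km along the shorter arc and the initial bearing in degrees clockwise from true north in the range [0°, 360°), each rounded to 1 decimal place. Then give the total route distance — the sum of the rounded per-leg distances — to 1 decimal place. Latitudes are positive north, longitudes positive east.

Leg 1: dist=10217.6 km, bearing=343.4°
Leg 2: dist=13408.3 km, bearing=210.9°
Leg 3: dist=9892.4 km, bearing=257.6°
Leg 4: dist=3802.8 km, bearing=157.5°
Leg 5: dist=12720.3 km, bearing=315.0°
Leg 6: dist=6938.5 km, bearing=345.6°
Leg 7: dist=15621.1 km, bearing=205.4°
Total: 72601.0 km

Leg 1: φ1=-0.7599582, φ2=0.7996558, Δφ=1.5596140, Δλ=-0.4211637 rad; a=sin²(Δφ/2)+cosφ1·cosφ2·sin²(Δλ/2)=0.5164825754; c=2·atan2(√a, √(1-a))=1.603767451; dist=6371·c=10217.602 ≈ 10217.6 km; running total=10217.6 km
Leg 1 bearing: y=sinΔλ·cosφ2=-0.28493046, x=cosφ1·sinφ2-sinφ1·cosφ2·cosΔλ=0.95798118; θ=atan2(y, x)=-16.5640° <0 so +360° → 343.4360° ≈ 343.4°
Leg 2: φ1=0.7996558, φ2=-1.0753043, Δφ=-1.8749601, Δλ=5.0896559 rad; a=sin²(Δφ/2)+cosφ1·cosφ2·sin²(Δλ/2)=0.7543996429; c=2·atan2(√a, √(1-a))=2.104585798; dist=6371·c=13408.316 ≈ 13408.3 km; running total=23625.9 km
Leg 2 bearing: y=sinΔλ·cosφ2=-0.44202746, x=cosφ1·sinφ2-sinφ1·cosφ2·cosΔλ=-0.73873880; θ=atan2(y, x)=-149.1056° <0 so +360° → 210.8944° ≈ 210.9°
Leg 3: φ1=-1.0753043, φ2=-0.1182967, Δφ=0.9570077, Δλ=-1.7534538 rad; a=sin²(Δφ/2)+cosφ1·cosφ2·sin²(Δλ/2)=0.4909671318; c=2·atan2(√a, √(1-a))=1.552729608; dist=6371·c=9892.440 ≈ 9892.4 km; running total=33518.3 km
Leg 3 bearing: y=sinΔλ·cosφ2=-0.97649183, x=cosφ1·sinφ2-sinφ1·cosφ2·cosΔλ=-0.21479604; θ=atan2(y, x)=-102.4056° <0 so +360° → 257.5944° ≈ 257.6°
Leg 4: φ1=-0.1182967, φ2=-0.6604221, Δφ=-0.5421254, Δλ=0.2752786 rad; a=sin²(Δφ/2)+cosφ1·cosφ2·sin²(Δλ/2)=0.0864560295; c=2·atan2(√a, √(1-a))=0.596889498; dist=6371·c=3802.783 ≈ 3802.8 km; running total=37321.1 km
Leg 4 bearing: y=sinΔλ·cosφ2=0.21466139, x=cosφ1·sinφ2-sinφ1·cosφ2·cosΔλ=-0.51946706; θ=atan2(y, x)=157.5479° ≈ 157.5°
Leg 5: φ1=-0.6604221, φ2=0.8656711, Δφ=1.5260932, Δλ=-1.4648897 rad; a=sin²(Δφ/2)+cosφ1·cosφ2·sin²(Δλ/2)=0.7065270476; c=2·atan2(√a, √(1-a))=1.996601394; dist=6371·c=12720.347 ≈ 12720.3 km; running total=50041.4 km
Leg 5 bearing: y=sinΔλ·cosφ2=-0.64449783, x=cosφ1·sinφ2-sinφ1·cosφ2·cosΔλ=0.64343521; θ=atan2(y, x)=-45.0473° <0 so +360° → 314.9527° ≈ 315.0°
Leg 6: φ1=0.8656711, φ2=1.1413860, Δφ=0.2757149, Δλ=-2.5848187 rad; a=sin²(Δφ/2)+cosφ1·cosφ2·sin²(Δλ/2)=0.2683456588; c=2·atan2(√a, √(1-a))=1.089071182; dist=6371·c=6938.473 ≈ 6938.5 km; running total=56979.9 km
Leg 6 bearing: y=sinΔλ·cosφ2=-0.22001218, x=cosφ1·sinφ2-sinφ1·cosφ2·cosΔλ=0.85845192; θ=atan2(y, x)=-14.3749° <0 so +360° → 345.6251° ≈ 345.6°
Leg 7: φ1=1.1413860, φ2=-1.2249820, Δφ=-2.3663680, Δλ=5.3493888 rad; a=sin²(Δφ/2)+cosφ1·cosφ2·sin²(Δλ/2)=0.8857242049; c=2·atan2(√a, √(1-a))=2.451910677; dist=6371·c=15621.123 ≈ 15621.1 km; running total=72601.0 km
Leg 7 bearing: y=sinΔλ·cosφ2=-0.27248679, x=cosφ1·sinφ2-sinφ1·cosφ2·cosΔλ=-0.57499417; θ=atan2(y, x)=-154.6440° <0 so +360° → 205.3560° ≈ 205.4°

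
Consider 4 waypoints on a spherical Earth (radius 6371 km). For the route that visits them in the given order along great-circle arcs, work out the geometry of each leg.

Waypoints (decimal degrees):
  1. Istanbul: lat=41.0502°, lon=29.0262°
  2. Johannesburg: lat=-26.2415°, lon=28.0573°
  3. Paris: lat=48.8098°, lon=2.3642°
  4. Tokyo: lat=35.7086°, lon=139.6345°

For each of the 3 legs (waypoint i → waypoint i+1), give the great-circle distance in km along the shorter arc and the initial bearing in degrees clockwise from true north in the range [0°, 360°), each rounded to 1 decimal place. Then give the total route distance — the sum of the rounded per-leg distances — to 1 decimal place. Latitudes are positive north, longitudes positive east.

Leg 1: dist=7483.2 km, bearing=180.9°
Leg 2: dist=8727.6 km, bearing=343.1°
Leg 3: dist=9711.7 km, bearing=33.5°
Total: 25922.5 km

Leg 1: φ1=0.7164611, φ2=-0.4580006, Δφ=-1.1744617, Δλ=-0.0169105 rad; a=sin²(Δφ/2)+cosφ1·cosφ2·sin²(Δλ/2)=0.3070285167; c=2·atan2(√a, √(1-a))=1.174566562; dist=6371·c=7483.164 ≈ 7483.2 km; running total=7483.2 km
Leg 1 bearing: y=sinΔλ·cosφ2=-0.01516695, x=cosφ1·sinφ2-sinφ1·cosφ2·cosΔλ=-0.92239796; θ=atan2(y, x)=-179.0580° <0 so +360° → 180.9420° ≈ 180.9°
Leg 2: φ1=-0.4580006, φ2=0.8518917, Δφ=1.3098923, Δλ=-0.4484292 rad; a=sin²(Δφ/2)+cosφ1·cosφ2·sin²(Δλ/2)=0.4002238575; c=2·atan2(√a, √(1-a))=1.369895332; dist=6371·c=8727.603 ≈ 8727.6 km; running total=16210.8 km
Leg 2 bearing: y=sinΔλ·cosφ2=-0.28551939, x=cosφ1·sinφ2-sinφ1·cosφ2·cosΔλ=0.93736736; θ=atan2(y, x)=-16.9406° <0 so +360° → 343.0594° ≈ 343.1°
Leg 3: φ1=0.8518917, φ2=0.6232326, Δφ=-0.2286591, Δλ=2.3958187 rad; a=sin²(Δφ/2)+cosφ1·cosφ2·sin²(Δλ/2)=0.4767919940; c=2·atan2(√a, √(1-a))=1.524363632; dist=6371·c=9711.721 ≈ 9711.7 km; running total=25922.5 km
Leg 3 bearing: y=sinΔλ·cosφ2=0.55097215, x=cosφ1·sinφ2-sinφ1·cosφ2·cosΔλ=0.83323181; θ=atan2(y, x)=33.4746° ≈ 33.5°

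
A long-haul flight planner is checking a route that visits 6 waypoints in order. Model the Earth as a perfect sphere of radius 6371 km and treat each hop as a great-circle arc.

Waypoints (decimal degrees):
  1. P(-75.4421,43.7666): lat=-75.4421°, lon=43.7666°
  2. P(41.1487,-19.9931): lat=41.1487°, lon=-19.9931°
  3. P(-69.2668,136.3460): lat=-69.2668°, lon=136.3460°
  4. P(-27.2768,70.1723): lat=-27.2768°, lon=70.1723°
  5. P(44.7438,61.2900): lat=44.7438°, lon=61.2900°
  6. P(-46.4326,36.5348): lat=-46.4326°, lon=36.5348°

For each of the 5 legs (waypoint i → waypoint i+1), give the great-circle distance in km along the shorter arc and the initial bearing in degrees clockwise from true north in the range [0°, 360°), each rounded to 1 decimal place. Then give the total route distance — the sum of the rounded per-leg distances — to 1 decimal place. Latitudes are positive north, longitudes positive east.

Leg 1: φ1=-1.3167130, φ2=0.7181803, Δφ=2.0348933, Δλ=-1.1128167 rad; a=sin²(Δφ/2)+cosφ1·cosφ2·sin²(Δλ/2)=0.7766022065; c=2·atan2(√a, √(1-a))=2.157002298; dist=6371·c=13742.262 ≈ 13742.3 km; running total=13742.3 km
Leg 1 bearing: y=sinΔλ·cosφ2=-0.67540547, x=cosφ1·sinφ2-sinφ1·cosφ2·cosΔλ=0.48763955; θ=atan2(y, x)=-54.1709° <0 so +360° → 305.8291° ≈ 305.8°
Leg 2: φ1=0.7181803, φ2=-1.2089337, Δφ=-1.9271140, Δλ=2.7286320 rad; a=sin²(Δφ/2)+cosφ1·cosφ2·sin²(Δλ/2)=0.9297843725; c=2·atan2(√a, √(1-a))=2.605221489; dist=6371·c=16597.866 ≈ 16597.9 km; running total=30340.2 km
Leg 2 bearing: y=sinΔλ·cosφ2=0.14207503, x=cosφ1·sinφ2-sinφ1·cosφ2·cosΔλ=-0.49087296; θ=atan2(y, x)=163.8578° ≈ 163.9°
Leg 3: φ1=-1.2089337, φ2=-0.4760700, Δφ=0.7328638, Δλ=-1.1549489 rad; a=sin²(Δφ/2)+cosφ1·cosφ2·sin²(Δλ/2)=0.2221407185; c=2·atan2(√a, √(1-a))=0.981569299; dist=6371·c=6253.578 ≈ 6253.6 km; running total=36593.8 km
Leg 3 bearing: y=sinΔλ·cosφ2=-0.81305406, x=cosφ1·sinφ2-sinφ1·cosφ2·cosΔλ=0.17355108; θ=atan2(y, x)=-77.9507° <0 so +360° → 282.0493° ≈ 282.0°
Leg 4: φ1=-0.4760700, φ2=0.7809266, Δφ=1.2569966, Δλ=-0.1550254 rad; a=sin²(Δφ/2)+cosφ1·cosφ2·sin²(Δλ/2)=0.3494477755; c=2·atan2(√a, √(1-a))=1.264945685; dist=6371·c=8058.969 ≈ 8059.0 km; running total=44652.8 km
Leg 4 bearing: y=sinΔλ·cosφ2=-0.10966806, x=cosφ1·sinφ2-sinφ1·cosφ2·cosΔλ=0.94726397; θ=atan2(y, x)=-6.6039° <0 so +360° → 353.3961° ≈ 353.4°
Leg 5: φ1=0.7809266, φ2=-0.8104018, Δφ=-1.5913284, Δλ=-0.4320597 rad; a=sin²(Δφ/2)+cosφ1·cosφ2·sin²(Δλ/2)=0.5327573689; c=2·atan2(√a, √(1-a))=1.636358022; dist=6371·c=10425.237 ≈ 10425.2 km; running total=55078.0 km
Leg 5 bearing: y=sinΔλ·cosφ2=-0.28860019, x=cosφ1·sinφ2-sinφ1·cosφ2·cosΔλ=-0.95520561; θ=atan2(y, x)=-163.1886° <0 so +360° → 196.8114° ≈ 196.8°

Leg 1: dist=13742.3 km, bearing=305.8°
Leg 2: dist=16597.9 km, bearing=163.9°
Leg 3: dist=6253.6 km, bearing=282.0°
Leg 4: dist=8059.0 km, bearing=353.4°
Leg 5: dist=10425.2 km, bearing=196.8°
Total: 55078.0 km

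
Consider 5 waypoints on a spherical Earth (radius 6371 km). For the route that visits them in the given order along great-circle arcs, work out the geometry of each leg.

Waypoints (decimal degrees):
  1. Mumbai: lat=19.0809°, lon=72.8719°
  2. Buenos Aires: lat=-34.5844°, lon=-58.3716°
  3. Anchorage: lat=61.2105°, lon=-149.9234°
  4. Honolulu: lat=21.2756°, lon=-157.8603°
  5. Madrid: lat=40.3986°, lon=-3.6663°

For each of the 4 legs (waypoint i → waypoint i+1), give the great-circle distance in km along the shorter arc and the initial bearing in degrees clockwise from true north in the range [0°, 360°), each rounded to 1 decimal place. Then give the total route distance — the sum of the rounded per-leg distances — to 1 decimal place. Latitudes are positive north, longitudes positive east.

Leg 1: dist=14934.2 km, bearing=239.9°
Leg 2: dist=13403.9 km, bearing=326.0°
Leg 3: dist=4483.1 km, bearing=191.5°
Leg 4: dist=12655.2 km, bearing=21.2°
Total: 45476.4 km

Leg 1: φ1=0.3330245, φ2=-0.6036116, Δφ=-0.9366362, Δλ=-2.2906312 rad; a=sin²(Δφ/2)+cosφ1·cosφ2·sin²(Δλ/2)=0.8492495836; c=2·atan2(√a, √(1-a))=2.344094396; dist=6371·c=14934.225 ≈ 14934.2 km; running total=14934.2 km
Leg 1 bearing: y=sinΔλ·cosφ2=-0.61904448, x=cosφ1·sinφ2-sinφ1·cosφ2·cosΔλ=-0.35900256; θ=atan2(y, x)=-120.1107° <0 so +360° → 239.8893° ≈ 239.9°
Leg 2: φ1=-0.6036116, φ2=1.0683248, Δφ=1.6719364, Δλ=-1.5978803 rad; a=sin²(Δφ/2)+cosφ1·cosφ2·sin²(Δλ/2)=0.7540981106; c=2·atan2(√a, √(1-a))=2.103885426; dist=6371·c=13403.854 ≈ 13403.9 km; running total=28338.1 km
Leg 2 bearing: y=sinΔλ·cosφ2=-0.48141645, x=cosφ1·sinφ2-sinφ1·cosφ2·cosΔλ=0.71412520; θ=atan2(y, x)=-33.9853° <0 so +360° → 326.0147° ≈ 326.0°
Leg 3: φ1=1.0683248, φ2=0.3713293, Δφ=-0.6969955, Δλ=-0.1385250 rad; a=sin²(Δφ/2)+cosφ1·cosφ2·sin²(Δλ/2)=0.1187622998; c=2·atan2(√a, √(1-a))=0.703665924; dist=6371·c=4483.056 ≈ 4483.1 km; running total=32821.2 km
Leg 3 bearing: y=sinΔλ·cosφ2=-0.12867154, x=cosφ1·sinφ2-sinφ1·cosφ2·cosΔλ=-0.63409376; θ=atan2(y, x)=-168.5292° <0 so +360° → 191.4708° ≈ 191.5°
Leg 4: φ1=0.3713293, φ2=0.7050886, Δφ=0.3337593, Δλ=2.6911930 rad; a=sin²(Δφ/2)+cosφ1·cosφ2·sin²(Δλ/2)=0.7018566993; c=2·atan2(√a, √(1-a))=1.986368423; dist=6371·c=12655.153 ≈ 12655.2 km; running total=45476.4 km
Leg 4 bearing: y=sinΔλ·cosφ2=0.33152385, x=cosφ1·sinφ2-sinφ1·cosφ2·cosΔλ=0.85270595; θ=atan2(y, x)=21.2456° ≈ 21.2°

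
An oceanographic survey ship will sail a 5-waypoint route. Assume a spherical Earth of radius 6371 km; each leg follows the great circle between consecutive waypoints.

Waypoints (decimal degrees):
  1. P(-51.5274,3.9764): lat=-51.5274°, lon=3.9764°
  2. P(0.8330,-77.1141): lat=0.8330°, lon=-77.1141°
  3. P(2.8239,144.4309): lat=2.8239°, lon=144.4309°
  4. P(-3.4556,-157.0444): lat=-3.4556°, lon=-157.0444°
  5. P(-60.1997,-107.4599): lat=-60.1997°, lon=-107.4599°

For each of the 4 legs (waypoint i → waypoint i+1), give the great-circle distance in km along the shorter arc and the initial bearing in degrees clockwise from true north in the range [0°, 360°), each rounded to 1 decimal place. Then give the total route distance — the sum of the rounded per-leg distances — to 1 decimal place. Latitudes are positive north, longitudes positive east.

Leg 1: dist=9465.6 km, bearing=277.5°
Leg 2: dist=15379.1 km, bearing=275.2°
Leg 3: dist=6541.6 km, bearing=95.8°
Leg 4: dist=7566.0 km, bearing=155.9°
Total: 38952.3 km

Leg 1: φ1=-0.8993228, φ2=0.0145386, Δφ=0.9138614, Δλ=-1.4152962 rad; a=sin²(Δφ/2)+cosφ1·cosφ2·sin²(Δλ/2)=0.4575193257; c=2·atan2(√a, √(1-a))=1.485732430; dist=6371·c=9465.601 ≈ 9465.6 km; running total=9465.6 km
Leg 1 bearing: y=sinΔλ·cosφ2=-0.98782979, x=cosφ1·sinφ2-sinφ1·cosφ2·cosΔλ=0.13028381; θ=atan2(y, x)=-82.4867° <0 so +360° → 277.5133° ≈ 277.5°
Leg 2: φ1=0.0145386, φ2=0.0492864, Δφ=0.0347478, Δλ=3.8666897 rad; a=sin²(Δφ/2)+cosφ1·cosφ2·sin²(Δλ/2)=0.8733654924; c=2·atan2(√a, √(1-a))=2.413929871; dist=6371·c=15379.147 ≈ 15379.1 km; running total=24844.7 km
Leg 2 bearing: y=sinΔλ·cosφ2=-0.66240272, x=cosφ1·sinφ2-sinφ1·cosφ2·cosΔλ=0.06012879; θ=atan2(y, x)=-84.8133° <0 so +360° → 275.1867° ≈ 275.2°
Leg 3: φ1=0.0492864, φ2=-0.0603116, Δφ=-0.1095980, Δλ=-5.2617366 rad; a=sin²(Δφ/2)+cosφ1·cosφ2·sin²(Δλ/2)=0.2412104039; c=2·atan2(√a, √(1-a))=1.026777057; dist=6371·c=6541.597 ≈ 6541.6 km; running total=31386.3 km
Leg 3 bearing: y=sinΔλ·cosφ2=0.85131466, x=cosφ1·sinφ2-sinφ1·cosφ2·cosΔλ=-0.08587859; θ=atan2(y, x)=95.7604° ≈ 95.8°
Leg 4: φ1=-0.0603116, φ2=-1.0506830, Δφ=-0.9903714, Δλ=0.8654128 rad; a=sin²(Δφ/2)+cosφ1·cosφ2·sin²(Δλ/2)=0.3130386776; c=2·atan2(√a, √(1-a))=1.187561444; dist=6371·c=7565.954 ≈ 7566.0 km; running total=38952.3 km
Leg 4 bearing: y=sinΔλ·cosφ2=0.37838102, x=cosφ1·sinφ2-sinφ1·cosφ2·cosΔλ=-0.84676423; θ=atan2(y, x)=155.9223° ≈ 155.9°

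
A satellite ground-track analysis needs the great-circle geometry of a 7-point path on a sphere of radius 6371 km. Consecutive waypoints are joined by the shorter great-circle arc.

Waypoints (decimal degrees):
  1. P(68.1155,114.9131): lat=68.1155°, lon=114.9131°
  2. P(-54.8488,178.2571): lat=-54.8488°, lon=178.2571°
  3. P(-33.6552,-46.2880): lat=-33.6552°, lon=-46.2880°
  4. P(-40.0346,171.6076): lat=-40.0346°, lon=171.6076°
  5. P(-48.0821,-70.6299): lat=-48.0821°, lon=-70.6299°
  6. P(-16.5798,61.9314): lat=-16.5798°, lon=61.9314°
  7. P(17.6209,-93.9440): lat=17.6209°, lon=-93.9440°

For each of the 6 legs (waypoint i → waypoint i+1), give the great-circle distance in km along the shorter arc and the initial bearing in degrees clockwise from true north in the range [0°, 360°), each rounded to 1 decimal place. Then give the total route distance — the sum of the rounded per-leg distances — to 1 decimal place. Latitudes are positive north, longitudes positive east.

Leg 1: φ1=1.1888397, φ2=-0.9572922, Δφ=-2.1461319, Δλ=1.1055614 rad; a=sin²(Δφ/2)+cosφ1·cosφ2·sin²(Δλ/2)=0.8312193387; c=2·atan2(√a, √(1-a))=2.294865827; dist=6371·c=14620.590 ≈ 14620.6 km; running total=14620.6 km
Leg 1 bearing: y=sinΔλ·cosφ2=0.51454469, x=cosφ1·sinφ2-sinφ1·cosφ2·cosΔλ=-0.54444353; θ=atan2(y, x)=136.6172° ≈ 136.6°
Leg 2: φ1=-0.9572922, φ2=-0.5873941, Δφ=0.3698981, Δλ=-3.9190513 rad; a=sin²(Δφ/2)+cosφ1·cosφ2·sin²(Δλ/2)=0.4442110184; c=2·atan2(√a, √(1-a))=1.458985539; dist=6371·c=9295.197 ≈ 9295.2 km; running total=23915.8 km
Leg 2 bearing: y=sinΔλ·cosφ2=0.58389540, x=cosφ1·sinφ2-sinφ1·cosφ2·cosΔλ=-0.80412469; θ=atan2(y, x)=144.0156° ≈ 144.0°
Leg 3: φ1=-0.5873941, φ2=-0.6987356, Δφ=-0.1113415, Δλ=3.8029956 rad; a=sin²(Δφ/2)+cosφ1·cosφ2·sin²(Δλ/2)=0.5732230621; c=2·atan2(√a, √(1-a))=1.717771027; dist=6371·c=10943.919 ≈ 10943.9 km; running total=34859.7 km
Leg 3 bearing: y=sinΔλ·cosφ2=-0.47028483, x=cosφ1·sinφ2-sinφ1·cosφ2·cosΔλ=-0.87027910; θ=atan2(y, x)=-151.6139° <0 so +360° → 208.3861° ≈ 208.4°
Leg 4: φ1=-0.6987356, φ2=-0.8391910, Δφ=-0.1404554, Δλ=-4.2278419 rad; a=sin²(Δφ/2)+cosφ1·cosφ2·sin²(Δλ/2)=0.3798100574; c=2·atan2(√a, √(1-a))=1.328039134; dist=6371·c=8460.937 ≈ 8460.9 km; running total=43320.6 km
Leg 4 bearing: y=sinΔλ·cosφ2=0.59116144, x=cosφ1·sinφ2-sinφ1·cosφ2·cosΔλ=-0.76989978; θ=atan2(y, x)=142.4814° ≈ 142.5°
Leg 5: φ1=-0.8391910, φ2=-0.2893721, Δφ=0.5498189, Δλ=2.3136311 rad; a=sin²(Δφ/2)+cosφ1·cosφ2·sin²(Δλ/2)=0.6103738631; c=2·atan2(√a, √(1-a))=1.793377369; dist=6371·c=11425.607 ≈ 11425.6 km; running total=54746.2 km
Leg 5 bearing: y=sinΔλ·cosφ2=0.70593057, x=cosφ1·sinφ2-sinφ1·cosφ2·cosΔλ=-0.67300258; θ=atan2(y, x)=133.6321° ≈ 133.6°
Leg 6: φ1=-0.2893721, φ2=0.3075427, Δφ=0.5969148, Δλ=-2.7205390 rad; a=sin²(Δφ/2)+cosφ1·cosφ2·sin²(Δλ/2)=0.9600263505; c=2·atan2(√a, √(1-a))=2.739011303; dist=6371·c=17450.241 ≈ 17450.2 km; running total=72196.4 km
Leg 6 bearing: y=sinΔλ·cosφ2=-0.38954522, x=cosφ1·sinφ2-sinφ1·cosφ2·cosΔλ=0.04192311; θ=atan2(y, x)=-83.8574° <0 so +360° → 276.1426° ≈ 276.1°

Leg 1: dist=14620.6 km, bearing=136.6°
Leg 2: dist=9295.2 km, bearing=144.0°
Leg 3: dist=10943.9 km, bearing=208.4°
Leg 4: dist=8460.9 km, bearing=142.5°
Leg 5: dist=11425.6 km, bearing=133.6°
Leg 6: dist=17450.2 km, bearing=276.1°
Total: 72196.4 km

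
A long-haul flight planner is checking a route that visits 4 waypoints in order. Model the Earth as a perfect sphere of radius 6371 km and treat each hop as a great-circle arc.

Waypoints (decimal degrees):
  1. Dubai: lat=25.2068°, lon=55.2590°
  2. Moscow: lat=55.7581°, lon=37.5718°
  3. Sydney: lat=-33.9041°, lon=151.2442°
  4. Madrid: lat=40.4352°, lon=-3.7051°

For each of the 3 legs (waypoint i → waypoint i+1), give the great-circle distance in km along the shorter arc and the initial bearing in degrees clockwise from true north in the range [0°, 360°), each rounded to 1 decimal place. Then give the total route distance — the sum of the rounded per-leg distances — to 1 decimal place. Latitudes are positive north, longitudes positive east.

Leg 1: φ1=0.4399417, φ2=0.9731624, Δφ=0.5332208, Δλ=-0.3086999 rad; a=sin²(Δφ/2)+cosφ1·cosφ2·sin²(Δλ/2)=0.0814457064; c=2·atan2(√a, √(1-a))=0.578820271; dist=6371·c=3687.664 ≈ 3687.7 km; running total=3687.7 km
Leg 1 bearing: y=sinΔλ·cosφ2=-0.17095602, x=cosφ1·sinφ2-sinφ1·cosφ2·cosΔλ=0.51963762; θ=atan2(y, x)=-18.2107° <0 so +360° → 341.7893° ≈ 341.8°
Leg 2: φ1=0.9731624, φ2=-0.5917382, Δφ=-1.5649006, Δλ=1.9839576 rad; a=sin²(Δφ/2)+cosφ1·cosφ2·sin²(Δλ/2)=0.8243148532; c=2·atan2(√a, √(1-a))=2.276578977; dist=6371·c=14504.085 ≈ 14504.1 km; running total=18191.8 km
Leg 2 bearing: y=sinΔλ·cosφ2=0.76013527, x=cosφ1·sinφ2-sinφ1·cosφ2·cosΔλ=-0.03839113; θ=atan2(y, x)=92.8913° ≈ 92.9°
Leg 3: φ1=-0.5917382, φ2=0.7057274, Δφ=1.2974655, Δλ=-2.7043755 rad; a=sin²(Δφ/2)+cosφ1·cosφ2·sin²(Δλ/2)=0.9670430330; c=2·atan2(√a, √(1-a))=2.776487064; dist=6371·c=17688.999 ≈ 17689.0 km; running total=35880.8 km
Leg 3 bearing: y=sinΔλ·cosφ2=-0.32228195, x=cosφ1·sinφ2-sinφ1·cosφ2·cosΔλ=0.15368008; θ=atan2(y, x)=-64.5059° <0 so +360° → 295.4941° ≈ 295.5°

Leg 1: dist=3687.7 km, bearing=341.8°
Leg 2: dist=14504.1 km, bearing=92.9°
Leg 3: dist=17689.0 km, bearing=295.5°
Total: 35880.8 km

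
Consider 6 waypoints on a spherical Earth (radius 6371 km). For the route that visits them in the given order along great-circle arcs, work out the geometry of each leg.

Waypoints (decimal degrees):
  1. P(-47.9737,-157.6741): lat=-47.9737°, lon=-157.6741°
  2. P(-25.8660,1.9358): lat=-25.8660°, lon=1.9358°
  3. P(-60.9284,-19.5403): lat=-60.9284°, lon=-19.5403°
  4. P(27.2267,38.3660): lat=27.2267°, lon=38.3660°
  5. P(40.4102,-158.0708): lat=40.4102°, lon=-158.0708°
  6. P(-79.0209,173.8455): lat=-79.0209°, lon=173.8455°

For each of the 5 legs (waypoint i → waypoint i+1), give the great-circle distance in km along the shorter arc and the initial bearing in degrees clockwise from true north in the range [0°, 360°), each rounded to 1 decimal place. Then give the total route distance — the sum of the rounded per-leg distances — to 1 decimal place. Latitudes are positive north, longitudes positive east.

Leg 1: dist=11555.5 km, bearing=161.2°
Leg 2: dist=4223.8 km, bearing=196.8°
Leg 3: dist=11097.9 km, bearing=49.9°
Leg 4: dist=12304.7 km, bearing=13.3°
Leg 5: dist=13405.7 km, bearing=186.0°
Total: 52587.6 km

Leg 1: φ1=-0.8372990, φ2=-0.4514469, Δφ=0.3858522, Δλ=2.7857183 rad; a=sin²(Δφ/2)+cosφ1·cosφ2·sin²(Δλ/2)=0.6202902416; c=2·atan2(√a, √(1-a))=1.813760182; dist=6371·c=11555.466 ≈ 11555.5 km; running total=11555.5 km
Leg 1 bearing: y=sinΔλ·cosφ2=0.31350526, x=cosφ1·sinφ2-sinφ1·cosφ2·cosΔλ=-0.91860518; θ=atan2(y, x)=161.1560° ≈ 161.2°
Leg 2: φ1=-0.4514469, φ2=-1.0634012, Δφ=-0.6119543, Δλ=-0.3748287 rad; a=sin²(Δφ/2)+cosφ1·cosφ2·sin²(Δλ/2)=0.1059146734; c=2·atan2(√a, √(1-a))=0.662965352; dist=6371·c=4223.752 ≈ 4223.8 km; running total=15779.3 km
Leg 2 bearing: y=sinΔλ·cosφ2=-0.17789516, x=cosφ1·sinφ2-sinφ1·cosφ2·cosΔλ=-0.58918616; θ=atan2(y, x)=-163.1992° <0 so +360° → 196.8008° ≈ 196.8°
Leg 3: φ1=-1.0634012, φ2=0.4751956, Δφ=1.5385967, Δλ=1.0106556 rad; a=sin²(Δφ/2)+cosφ1·cosφ2·sin²(Δλ/2)=0.5851564481; c=2·atan2(√a, √(1-a))=1.741943523; dist=6371·c=11097.922 ≈ 11097.9 km; running total=26877.2 km
Leg 3 bearing: y=sinΔλ·cosφ2=0.75331553, x=cosφ1·sinφ2-sinφ1·cosφ2·cosΔλ=0.63522376; θ=atan2(y, x)=49.8612° ≈ 49.9°
Leg 4: φ1=0.4751956, φ2=0.7052910, Δφ=0.2300955, Δλ=-3.4284689 rad; a=sin²(Δφ/2)+cosφ1·cosφ2·sin²(Δλ/2)=0.6764025408; c=2·atan2(√a, √(1-a))=1.931363595; dist=6371·c=12304.717 ≈ 12304.7 km; running total=39181.9 km
Leg 4 bearing: y=sinΔλ·cosφ2=0.21545036, x=cosφ1·sinφ2-sinφ1·cosφ2·cosΔλ=0.91055462; θ=atan2(y, x)=13.3122° ≈ 13.3°
Leg 5: φ1=0.7052910, φ2=-1.3791749, Δφ=-2.0844659, Δλ=5.7930323 rad; a=sin²(Δφ/2)+cosφ1·cosφ2·sin²(Δλ/2)=0.7542251827; c=2·atan2(√a, √(1-a))=2.104180542; dist=6371·c=13405.734 ≈ 13405.7 km; running total=52587.6 km
Leg 5 bearing: y=sinΔλ·cosφ2=-0.08965684, x=cosφ1·sinφ2-sinφ1·cosφ2·cosΔλ=-0.85641104; θ=atan2(y, x)=-174.0235° <0 so +360° → 185.9765° ≈ 186.0°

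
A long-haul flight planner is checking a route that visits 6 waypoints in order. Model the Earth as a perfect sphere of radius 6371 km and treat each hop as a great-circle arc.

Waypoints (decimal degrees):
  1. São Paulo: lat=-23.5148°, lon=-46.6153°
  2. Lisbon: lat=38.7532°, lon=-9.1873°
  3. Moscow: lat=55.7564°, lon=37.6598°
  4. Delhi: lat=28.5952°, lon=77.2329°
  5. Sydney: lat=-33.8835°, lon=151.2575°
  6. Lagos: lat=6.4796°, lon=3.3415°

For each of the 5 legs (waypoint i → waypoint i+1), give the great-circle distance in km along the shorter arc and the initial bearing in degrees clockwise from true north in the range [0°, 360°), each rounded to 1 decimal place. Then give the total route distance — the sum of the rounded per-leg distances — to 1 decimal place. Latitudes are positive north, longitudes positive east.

Leg 1: dist=7945.0 km, bearing=30.0°
Leg 2: dist=3909.1 km, bearing=45.5°
Leg 3: dist=4343.2 km, bearing=117.4°
Leg 4: dist=10429.7 km, bearing=126.9°
Leg 5: dist=15525.4 km, bearing=234.6°
Total: 42152.4 km

Leg 1: φ1=-0.4104107, φ2=0.6763709, Δφ=1.0867816, Δλ=0.6532418 rad; a=sin²(Δφ/2)+cosφ1·cosφ2·sin²(Δλ/2)=0.3409437967; c=2·atan2(√a, √(1-a))=1.247058527; dist=6371·c=7945.010 ≈ 7945.0 km; running total=7945.0 km
Leg 1 bearing: y=sinΔλ·cosφ2=0.47396446, x=cosφ1·sinφ2-sinφ1·cosφ2·cosΔλ=0.82107380; θ=atan2(y, x)=29.9957° ≈ 30.0°
Leg 2: φ1=0.6763709, φ2=0.9731328, Δφ=0.2967618, Δλ=0.8176361 rad; a=sin²(Δφ/2)+cosφ1·cosφ2·sin²(Δλ/2)=0.0912026004; c=2·atan2(√a, √(1-a))=0.613574972; dist=6371·c=3909.086 ≈ 3909.1 km; running total=11854.1 km
Leg 2 bearing: y=sinΔλ·cosφ2=0.41051634, x=cosφ1·sinφ2-sinφ1·cosφ2·cosΔλ=0.40375125; θ=atan2(y, x)=45.4760° ≈ 45.5°
Leg 3: φ1=0.9731328, φ2=0.4990804, Δφ=-0.4740524, Δλ=0.6906809 rad; a=sin²(Δφ/2)+cosφ1·cosφ2·sin²(Δλ/2)=0.1117550294; c=2·atan2(√a, √(1-a))=0.681720165; dist=6371·c=4343.239 ≈ 4343.2 km; running total=16197.3 km
Leg 3 bearing: y=sinΔλ·cosφ2=0.55935528, x=cosφ1·sinφ2-sinφ1·cosφ2·cosΔλ=-0.29014658; θ=atan2(y, x)=117.4165° ≈ 117.4°
Leg 4: φ1=0.4990804, φ2=-0.5913786, Δφ=-1.0904590, Δλ=1.2919730 rad; a=sin²(Δφ/2)+cosφ1·cosφ2·sin²(Δλ/2)=0.5331091872; c=2·atan2(√a, √(1-a))=1.637063190; dist=6371·c=10429.730 ≈ 10429.7 km; running total=26627.0 km
Leg 4 bearing: y=sinΔλ·cosφ2=0.79811155, x=cosφ1·sinφ2-sinφ1·cosφ2·cosΔλ=-0.59885981; θ=atan2(y, x)=126.8826° ≈ 126.9°
Leg 5: φ1=-0.5913786, φ2=0.1130904, Δφ=0.7044690, Δλ=-2.5816212 rad; a=sin²(Δφ/2)+cosφ1·cosφ2·sin²(Δλ/2)=0.8809009630; c=2·atan2(√a, √(1-a))=2.436886476; dist=6371·c=15525.404 ≈ 15525.4 km; running total=42152.4 km
Leg 5 bearing: y=sinΔλ·cosφ2=-0.52776899, x=cosφ1·sinφ2-sinφ1·cosφ2·cosΔλ=-0.37565639; θ=atan2(y, x)=-125.4426° <0 so +360° → 234.5574° ≈ 234.6°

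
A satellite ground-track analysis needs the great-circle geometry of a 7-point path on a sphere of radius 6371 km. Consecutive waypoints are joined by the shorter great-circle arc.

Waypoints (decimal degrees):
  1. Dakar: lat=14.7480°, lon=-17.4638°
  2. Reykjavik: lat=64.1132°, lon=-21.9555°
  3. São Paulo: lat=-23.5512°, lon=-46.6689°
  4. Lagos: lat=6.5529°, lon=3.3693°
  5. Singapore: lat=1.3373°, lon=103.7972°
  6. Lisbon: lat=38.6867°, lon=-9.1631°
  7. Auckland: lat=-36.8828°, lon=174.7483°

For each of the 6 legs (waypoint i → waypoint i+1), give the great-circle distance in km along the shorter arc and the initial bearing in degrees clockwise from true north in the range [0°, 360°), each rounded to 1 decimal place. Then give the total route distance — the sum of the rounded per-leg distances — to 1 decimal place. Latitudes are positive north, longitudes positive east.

Leg 1: φ1=0.2574012, φ2=1.1189864, Δφ=0.8615853, Δλ=-0.0783950 rad; a=sin²(Δφ/2)+cosφ1·cosφ2·sin²(Δλ/2)=0.1750307408; c=2·atan2(√a, √(1-a))=0.863292791; dist=6371·c=5500.038 ≈ 5500.0 km; running total=5500.0 km
Leg 1 bearing: y=sinΔλ·cosφ2=-0.03419176, x=cosφ1·sinφ2-sinφ1·cosφ2·cosΔλ=0.75921726; θ=atan2(y, x)=-2.5786° <0 so +360° → 357.4214° ≈ 357.4°
Leg 2: φ1=1.1189864, φ2=-0.4110460, Δφ=-1.5300324, Δλ=-0.4313302 rad; a=sin²(Δφ/2)+cosφ1·cosφ2·sin²(Δλ/2)=0.4979520312; c=2·atan2(√a, √(1-a))=1.566700378; dist=6371·c=9981.448 ≈ 9981.4 km; running total=15481.4 km
Leg 2 bearing: y=sinΔλ·cosφ2=-0.38325493, x=cosφ1·sinφ2-sinφ1·cosφ2·cosΔλ=-0.92363352; θ=atan2(y, x)=-157.4644° <0 so +360° → 202.5356° ≈ 202.5°
Leg 3: φ1=-0.4110460, φ2=0.1143697, Δφ=0.5254157, Δλ=0.8733313 rad; a=sin²(Δφ/2)+cosφ1·cosφ2·sin²(Δλ/2)=0.2303341142; c=2·atan2(√a, √(1-a))=1.001152952; dist=6371·c=6378.345 ≈ 6378.3 km; running total=21859.7 km
Leg 3 bearing: y=sinΔλ·cosφ2=0.76146540, x=cosφ1·sinφ2-sinφ1·cosφ2·cosΔλ=0.35957154; θ=atan2(y, x)=64.7229° ≈ 64.7°
Leg 4: φ1=0.1143697, φ2=0.0233403, Δφ=-0.0910294, Δλ=1.7527975 rad; a=sin²(Δφ/2)+cosφ1·cosφ2·sin²(Δλ/2)=0.5885516272; c=2·atan2(√a, √(1-a))=1.748838722; dist=6371·c=11141.851 ≈ 11141.9 km; running total=33001.6 km
Leg 4 bearing: y=sinΔλ·cosφ2=0.98321558, x=cosφ1·sinφ2-sinφ1·cosφ2·cosΔλ=0.04383566; θ=atan2(y, x)=87.4472° ≈ 87.4°
Leg 5: φ1=0.0233403, φ2=0.6752103, Δφ=0.6518700, Δλ=-1.9715292 rad; a=sin²(Δφ/2)+cosφ1·cosφ2·sin²(Δλ/2)=0.6449132465; c=2·atan2(√a, √(1-a))=1.864841872; dist=6371·c=11880.908 ≈ 11880.9 km; running total=44882.5 km
Leg 5 bearing: y=sinΔλ·cosφ2=-0.71873471, x=cosφ1·sinφ2-sinφ1·cosφ2·cosΔλ=0.63199764; θ=atan2(y, x)=-48.6742° <0 so +360° → 311.3258° ≈ 311.3°
Leg 6: φ1=0.6752103, φ2=-0.6437263, Δφ=-1.3189366, Δλ=3.2098595 rad; a=sin²(Δφ/2)+cosφ1·cosφ2·sin²(Δλ/2)=0.9990250632; c=2·atan2(√a, √(1-a))=3.079134546; dist=6371·c=19617.166 ≈ 19617.2 km; running total=64499.7 km
Leg 6 bearing: y=sinΔλ·cosφ2=-0.05456182, x=cosφ1·sinφ2-sinφ1·cosφ2·cosΔλ=0.03031424; θ=atan2(y, x)=-60.9437° <0 so +360° → 299.0563° ≈ 299.1°

Leg 1: dist=5500.0 km, bearing=357.4°
Leg 2: dist=9981.4 km, bearing=202.5°
Leg 3: dist=6378.3 km, bearing=64.7°
Leg 4: dist=11141.9 km, bearing=87.4°
Leg 5: dist=11880.9 km, bearing=311.3°
Leg 6: dist=19617.2 km, bearing=299.1°
Total: 64499.7 km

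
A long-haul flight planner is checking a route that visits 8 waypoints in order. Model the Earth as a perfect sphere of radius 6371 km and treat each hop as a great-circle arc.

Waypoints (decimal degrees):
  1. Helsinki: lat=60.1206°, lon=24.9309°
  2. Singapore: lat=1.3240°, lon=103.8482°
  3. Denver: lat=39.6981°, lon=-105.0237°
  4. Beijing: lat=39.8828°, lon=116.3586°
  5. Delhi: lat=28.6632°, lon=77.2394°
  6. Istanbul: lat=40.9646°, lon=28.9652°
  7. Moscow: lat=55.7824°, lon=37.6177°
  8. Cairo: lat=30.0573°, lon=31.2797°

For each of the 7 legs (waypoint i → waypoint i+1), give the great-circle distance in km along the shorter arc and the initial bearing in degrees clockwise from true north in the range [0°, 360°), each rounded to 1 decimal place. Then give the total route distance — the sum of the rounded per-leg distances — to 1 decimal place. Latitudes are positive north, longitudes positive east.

Leg 1: dist=9268.3 km, bearing=99.0°
Leg 2: dist=14590.1 km, bearing=29.6°
Leg 3: dist=10220.6 km, bearing=329.5°
Leg 4: dist=3770.2 km, bearing=263.0°
Leg 5: dist=4551.8 km, bearing=300.7°
Leg 6: dist=1764.0 km, bearing=18.0°
Leg 7: dist=2903.9 km, bearing=192.5°
Total: 47068.9 km

Leg 1: φ1=1.0493024, φ2=0.0231082, Δφ=-1.0261943, Δλ=1.3773667 rad; a=sin²(Δφ/2)+cosφ1·cosφ2·sin²(Δλ/2)=0.4421143020; c=2·atan2(√a, √(1-a))=1.454764744; dist=6371·c=9268.306 ≈ 9268.3 km; running total=9268.3 km
Leg 1 bearing: y=sinΔλ·cosφ2=0.98108875, x=cosφ1·sinφ2-sinφ1·cosφ2·cosΔλ=-0.15511884; θ=atan2(y, x)=98.9846° ≈ 99.0°
Leg 2: φ1=0.0231082, φ2=0.6928626, Δφ=0.6697544, Δλ=-3.6455024 rad; a=sin²(Δφ/2)+cosφ1·cosφ2·sin²(Δλ/2)=0.8294220578; c=2·atan2(√a, √(1-a))=2.290077543; dist=6371·c=14590.084 ≈ 14590.1 km; running total=23858.4 km
Leg 2 bearing: y=sinΔλ·cosφ2=0.37151708, x=cosφ1·sinφ2-sinφ1·cosφ2·cosΔλ=0.65414027; θ=atan2(y, x)=29.5943° ≈ 29.6°
Leg 3: φ1=0.6928626, φ2=0.6960862, Δφ=0.0032236, Δλ=3.8638500 rad; a=sin²(Δφ/2)+cosφ1·cosφ2·sin²(Δλ/2)=0.5167139827; c=2·atan2(√a, √(1-a))=1.604230521; dist=6371·c=10220.553 ≈ 10220.6 km; running total=34079.0 km
Leg 3 bearing: y=sinΔλ·cosφ2=-0.50728490, x=cosφ1·sinφ2-sinφ1·cosφ2·cosΔλ=0.86112984; θ=atan2(y, x)=-30.5020° <0 so +360° → 329.4980° ≈ 329.5°
Leg 4: φ1=0.6960862, φ2=0.5002672, Δφ=-0.1958190, Δλ=-0.6827588 rad; a=sin²(Δφ/2)+cosφ1·cosφ2·sin²(Δλ/2)=0.0850232103; c=2·atan2(√a, √(1-a))=0.591771864; dist=6371·c=3770.179 ≈ 3770.2 km; running total=37849.2 km
Leg 4 bearing: y=sinΔλ·cosφ2=-0.55361743, x=cosφ1·sinφ2-sinφ1·cosφ2·cosΔλ=-0.06844557; θ=atan2(y, x)=-97.0479° <0 so +360° → 262.9521° ≈ 263.0°
Leg 5: φ1=0.5002672, φ2=0.7149671, Δφ=0.2146999, Δλ=-0.8425437 rad; a=sin²(Δφ/2)+cosφ1·cosφ2·sin²(Δλ/2)=0.1222740913; c=2·atan2(√a, √(1-a))=0.714452899; dist=6371·c=4551.779 ≈ 4551.8 km; running total=42401.0 km
Leg 5 bearing: y=sinΔλ·cosφ2=-0.56357128, x=cosφ1·sinφ2-sinφ1·cosφ2·cosΔλ=0.33418553; θ=atan2(y, x)=-59.3330° <0 so +360° → 300.6670° ≈ 300.7°
Leg 6: φ1=0.7149671, φ2=0.9735865, Δφ=0.2586194, Δλ=0.1510146 rad; a=sin²(Δφ/2)+cosφ1·cosφ2·sin²(Δλ/2)=0.0190443727; c=2·atan2(√a, √(1-a))=0.276886345; dist=6371·c=1764.043 ≈ 1764.0 km; running total=44165.0 km
Leg 6 bearing: y=sinΔλ·cosφ2=0.08459876, x=cosφ1·sinφ2-sinφ1·cosφ2·cosΔλ=0.25994189; θ=atan2(y, x)=18.0276° ≈ 18.0°
Leg 7: φ1=0.9735865, φ2=0.5245988, Δφ=-0.4489877, Δλ=-0.1106190 rad; a=sin²(Δφ/2)+cosφ1·cosφ2·sin²(Δλ/2)=0.0510439382; c=2·atan2(√a, √(1-a))=0.455793292; dist=6371·c=2903.859 ≈ 2903.9 km; running total=47068.9 km
Leg 7 bearing: y=sinΔλ·cosφ2=-0.09554833, x=cosφ1·sinφ2-sinφ1·cosφ2·cosΔλ=-0.42967934; θ=atan2(y, x)=-167.4631° <0 so +360° → 192.5369° ≈ 192.5°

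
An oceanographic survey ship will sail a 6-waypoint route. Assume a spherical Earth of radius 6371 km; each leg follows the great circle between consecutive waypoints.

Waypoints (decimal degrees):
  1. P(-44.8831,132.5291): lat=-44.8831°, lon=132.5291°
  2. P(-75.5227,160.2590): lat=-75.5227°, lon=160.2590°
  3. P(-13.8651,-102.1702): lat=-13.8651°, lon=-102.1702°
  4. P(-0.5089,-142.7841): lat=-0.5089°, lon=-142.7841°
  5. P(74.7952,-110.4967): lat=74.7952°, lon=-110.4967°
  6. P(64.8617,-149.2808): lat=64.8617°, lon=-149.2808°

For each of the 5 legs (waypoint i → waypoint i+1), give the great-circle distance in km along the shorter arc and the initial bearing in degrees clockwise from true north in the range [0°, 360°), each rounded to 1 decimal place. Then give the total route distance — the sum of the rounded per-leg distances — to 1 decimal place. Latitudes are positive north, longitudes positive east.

Leg 1: φ1=-0.7833579, φ2=-1.3181198, Δφ=-0.5347619, Δλ=0.4839781 rad; a=sin²(Δφ/2)+cosφ1·cosφ2·sin²(Δλ/2)=0.0799768659; c=2·atan2(√a, √(1-a))=0.573427825; dist=6371·c=3653.309 ≈ 3653.3 km; running total=3653.3 km
Leg 1 bearing: y=sinΔλ·cosφ2=0.11632434, x=cosφ1·sinφ2-sinφ1·cosφ2·cosΔλ=-0.52989708; θ=atan2(y, x)=167.6187° ≈ 167.6°
Leg 2: φ1=-1.3181198, φ2=-0.2419916, Δφ=1.0761281, Δλ=-4.5802536 rad; a=sin²(Δφ/2)+cosφ1·cosφ2·sin²(Δλ/2)=0.3999750751; c=2·atan2(√a, √(1-a))=1.369387528; dist=6371·c=8724.368 ≈ 8724.4 km; running total=12377.7 km
Leg 2 bearing: y=sinΔλ·cosφ2=0.96239944, x=cosφ1·sinφ2-sinφ1·cosφ2·cosΔλ=-0.18375902; θ=atan2(y, x)=100.8099° ≈ 100.8°
Leg 3: φ1=-0.2419916, φ2=-0.0088820, Δφ=0.2331097, Δλ=-0.7088463 rad; a=sin²(Δφ/2)+cosφ1·cosφ2·sin²(Δλ/2)=0.1304529060; c=2·atan2(√a, √(1-a))=0.739071691; dist=6371·c=4708.626 ≈ 4708.6 km; running total=17086.3 km
Leg 3 bearing: y=sinΔλ·cosφ2=-0.65093272, x=cosφ1·sinφ2-sinφ1·cosφ2·cosΔλ=0.17328120; θ=atan2(y, x)=-75.0933° <0 so +360° → 284.9067° ≈ 284.9°
Leg 4: φ1=-0.0088820, φ2=1.3054225, Δφ=1.3143045, Δλ=0.5635214 rad; a=sin²(Δφ/2)+cosφ1·cosφ2·sin²(Δλ/2)=0.3934310206; c=2·atan2(√a, √(1-a))=1.356010728; dist=6371·c=8639.144 ≈ 8639.1 km; running total=25725.4 km
Leg 4 bearing: y=sinΔλ·cosφ2=0.14009585, x=cosφ1·sinφ2-sinφ1·cosφ2·cosΔλ=0.96692573; θ=atan2(y, x)=8.2441° ≈ 8.2°
Leg 5: φ1=1.3054225, φ2=1.1320502, Δφ=-0.1733723, Δλ=-0.6769102 rad; a=sin²(Δφ/2)+cosφ1·cosφ2·sin²(Δλ/2)=0.0197783664; c=2·atan2(√a, √(1-a))=0.282206691; dist=6371·c=1797.939 ≈ 1797.9 km; running total=27523.3 km
Leg 5 bearing: y=sinΔλ·cosφ2=-0.26609234, x=cosφ1·sinφ2-sinφ1·cosφ2·cosΔλ=-0.08211941; θ=atan2(y, x)=-107.1509° <0 so +360° → 252.8491° ≈ 252.8°

Leg 1: dist=3653.3 km, bearing=167.6°
Leg 2: dist=8724.4 km, bearing=100.8°
Leg 3: dist=4708.6 km, bearing=284.9°
Leg 4: dist=8639.1 km, bearing=8.2°
Leg 5: dist=1797.9 km, bearing=252.8°
Total: 27523.3 km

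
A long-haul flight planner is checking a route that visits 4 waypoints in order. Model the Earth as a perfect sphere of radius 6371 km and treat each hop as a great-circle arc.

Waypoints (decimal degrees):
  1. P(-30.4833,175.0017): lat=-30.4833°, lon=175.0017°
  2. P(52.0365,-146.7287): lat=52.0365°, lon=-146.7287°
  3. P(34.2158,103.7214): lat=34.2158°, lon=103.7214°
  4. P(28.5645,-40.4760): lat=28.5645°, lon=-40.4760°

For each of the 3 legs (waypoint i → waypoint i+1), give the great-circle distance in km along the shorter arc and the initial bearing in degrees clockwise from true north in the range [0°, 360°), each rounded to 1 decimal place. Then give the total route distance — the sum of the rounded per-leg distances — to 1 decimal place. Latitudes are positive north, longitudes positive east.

Leg 1: dist=9903.9 km, bearing=22.4°
Leg 2: dist=8245.2 km, bearing=305.9°
Leg 3: dist=12083.9 km, bearing=327.2°
Total: 30233.0 km

Leg 1: φ1=-0.5320340, φ2=0.9082083, Δφ=1.4402422, Δλ=-5.6152548 rad; a=sin²(Δφ/2)+cosφ1·cosφ2·sin²(Δλ/2)=0.4918693563; c=2·atan2(√a, √(1-a))=1.554534323; dist=6371·c=9903.938 ≈ 9903.9 km; running total=9903.9 km
Leg 1 bearing: y=sinΔλ·cosφ2=0.38100667, x=cosφ1·sinφ2-sinφ1·cosφ2·cosΔλ=0.92442928; θ=atan2(y, x)=22.3992° ≈ 22.4°
Leg 2: φ1=0.9082083, φ2=0.5971784, Δφ=-0.3110299, Δλ=4.3711789 rad; a=sin²(Δφ/2)+cosφ1·cosφ2·sin²(Δλ/2)=0.3634470918; c=2·atan2(√a, √(1-a))=1.294176215; dist=6371·c=8245.197 ≈ 8245.2 km; running total=18149.1 km
Leg 2 bearing: y=sinΔλ·cosφ2=-0.77925363, x=cosφ1·sinφ2-sinφ1·cosφ2·cosΔλ=0.56407180; θ=atan2(y, x)=-54.1007° <0 so +360° → 305.8993° ≈ 305.9°
Leg 3: φ1=0.5971784, φ2=0.4985446, Δφ=-0.0986338, Δλ=-2.5167194 rad; a=sin²(Δφ/2)+cosφ1·cosφ2·sin²(Δλ/2)=0.6600827166; c=2·atan2(√a, √(1-a))=1.896700434; dist=6371·c=12083.878 ≈ 12083.9 km; running total=30233.0 km
Leg 3 bearing: y=sinΔλ·cosφ2=-0.51378860, x=cosφ1·sinφ2-sinφ1·cosφ2·cosΔλ=0.79593679; θ=atan2(y, x)=-32.8428° <0 so +360° → 327.1572° ≈ 327.2°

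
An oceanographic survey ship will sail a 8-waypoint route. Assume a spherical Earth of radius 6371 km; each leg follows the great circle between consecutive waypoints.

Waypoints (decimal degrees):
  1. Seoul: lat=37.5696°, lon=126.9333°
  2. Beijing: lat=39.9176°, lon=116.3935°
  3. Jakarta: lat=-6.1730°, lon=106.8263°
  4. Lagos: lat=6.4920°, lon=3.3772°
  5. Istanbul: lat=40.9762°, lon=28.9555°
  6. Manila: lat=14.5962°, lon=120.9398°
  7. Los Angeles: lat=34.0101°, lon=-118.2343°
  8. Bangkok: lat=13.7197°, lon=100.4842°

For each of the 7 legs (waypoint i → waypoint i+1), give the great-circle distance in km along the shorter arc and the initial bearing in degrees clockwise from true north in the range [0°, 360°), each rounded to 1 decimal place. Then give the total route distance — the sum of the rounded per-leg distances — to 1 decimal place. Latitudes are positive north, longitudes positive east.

Leg 1: φ1=0.6557132, φ2=0.6966935, Δφ=0.0409803, Δλ=-0.1839542 rad; a=sin²(Δφ/2)+cosφ1·cosφ2·sin²(Δλ/2)=0.0055480841; c=2·atan2(√a, √(1-a))=0.149109020; dist=6371·c=949.974 ≈ 950.0 km; running total=950.0 km
Leg 1 bearing: y=sinΔλ·cosφ2=-0.14029264, x=cosφ1·sinφ2-sinφ1·cosφ2·cosΔλ=0.04885883; θ=atan2(y, x)=-70.7986° <0 so +360° → 289.2014° ≈ 289.2°
Leg 2: φ1=0.6966935, φ2=-0.1077392, Δφ=-0.8044327, Δλ=-0.1669791 rad; a=sin²(Δφ/2)+cosφ1·cosφ2·sin²(Δλ/2)=0.1585428040; c=2·atan2(√a, √(1-a))=0.819051500; dist=6371·c=5218.177 ≈ 5218.2 km; running total=6168.2 km
Leg 2 bearing: y=sinΔλ·cosφ2=-0.16524057, x=cosφ1·sinφ2-sinφ1·cosφ2·cosΔλ=-0.71156411; θ=atan2(y, x)=-166.9264° <0 so +360° → 193.0736° ≈ 193.1°
Leg 3: φ1=-0.1077392, φ2=0.1133068, Δφ=0.2210459, Δλ=-1.8055274 rad; a=sin²(Δφ/2)+cosφ1·cosφ2·sin²(Δλ/2)=0.6209540273; c=2·atan2(√a, √(1-a))=1.815128157; dist=6371·c=11564.181 ≈ 11564.2 km; running total=17732.4 km
Leg 3 bearing: y=sinΔλ·cosφ2=-0.96634042, x=cosφ1·sinφ2-sinφ1·cosφ2·cosΔλ=0.08755960; θ=atan2(y, x)=-84.8226° <0 so +360° → 275.1774° ≈ 275.2°
Leg 4: φ1=0.1133068, φ2=0.7151696, Δφ=0.6018628, Δλ=0.4464256 rad; a=sin²(Δφ/2)+cosφ1·cosφ2·sin²(Δλ/2)=0.1246171849; c=2·atan2(√a, √(1-a))=0.721575963; dist=6371·c=4597.160 ≈ 4597.2 km; running total=22329.6 km
Leg 4 bearing: y=sinΔλ·cosφ2=0.32595908, x=cosφ1·sinφ2-sinφ1·cosφ2·cosΔλ=0.57454473; θ=atan2(y, x)=29.5677° ≈ 29.6°
Leg 5: φ1=0.7151696, φ2=0.2547517, Δφ=-0.4604179, Δλ=1.6054289 rad; a=sin²(Δφ/2)+cosφ1·cosφ2·sin²(Δλ/2)=0.4300233923; c=2·atan2(√a, √(1-a))=1.430382162; dist=6371·c=9112.965 ≈ 9113.0 km; running total=31442.6 km
Leg 5 bearing: y=sinΔλ·cosφ2=0.96714559, x=cosφ1·sinφ2-sinφ1·cosφ2·cosΔλ=0.21223219; θ=atan2(y, x)=77.6231° ≈ 77.6°
Leg 6: φ1=0.2547517, φ2=0.5935882, Δφ=0.3388365, Δλ=-4.1743755 rad; a=sin²(Δφ/2)+cosφ1·cosφ2·sin²(Δλ/2)=0.6350542866; c=2·atan2(√a, √(1-a))=1.844302121; dist=6371·c=11750.049 ≈ 11750.0 km; running total=43192.6 km
Leg 6 bearing: y=sinΔλ·cosφ2=0.71183340, x=cosφ1·sinφ2-sinφ1·cosφ2·cosΔλ=0.64833214; θ=atan2(y, x)=47.6730° ≈ 47.7°
Leg 7: φ1=0.5935882, φ2=0.2394539, Δφ=-0.3541343, Δλ=3.8173580 rad; a=sin²(Δφ/2)+cosφ1·cosφ2·sin²(Δλ/2)=0.7478242519; c=2·atan2(√a, √(1-a))=2.089377674; dist=6371·c=13311.425 ≈ 13311.4 km; running total=56504.0 km
Leg 7 bearing: y=sinΔλ·cosφ2=-0.60764777, x=cosφ1·sinφ2-sinφ1·cosφ2·cosΔλ=0.62056164; θ=atan2(y, x)=-44.3976° <0 so +360° → 315.6024° ≈ 315.6°

Leg 1: dist=950.0 km, bearing=289.2°
Leg 2: dist=5218.2 km, bearing=193.1°
Leg 3: dist=11564.2 km, bearing=275.2°
Leg 4: dist=4597.2 km, bearing=29.6°
Leg 5: dist=9113.0 km, bearing=77.6°
Leg 6: dist=11750.0 km, bearing=47.7°
Leg 7: dist=13311.4 km, bearing=315.6°
Total: 56504.0 km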